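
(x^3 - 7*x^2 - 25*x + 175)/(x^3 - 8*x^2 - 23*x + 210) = (x - 5)/(x - 6)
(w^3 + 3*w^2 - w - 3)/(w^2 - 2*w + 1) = (w^2 + 4*w + 3)/(w - 1)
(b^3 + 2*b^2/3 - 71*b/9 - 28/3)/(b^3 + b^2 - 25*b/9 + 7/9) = (3*b^2 - 5*b - 12)/(3*b^2 - 4*b + 1)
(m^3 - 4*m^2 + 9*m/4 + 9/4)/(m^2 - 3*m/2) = m - 5/2 - 3/(2*m)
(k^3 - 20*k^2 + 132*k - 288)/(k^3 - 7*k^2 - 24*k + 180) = (k - 8)/(k + 5)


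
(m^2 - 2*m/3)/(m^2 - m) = (m - 2/3)/(m - 1)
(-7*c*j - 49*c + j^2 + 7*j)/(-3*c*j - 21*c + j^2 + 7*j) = (7*c - j)/(3*c - j)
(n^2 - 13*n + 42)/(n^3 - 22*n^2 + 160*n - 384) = (n - 7)/(n^2 - 16*n + 64)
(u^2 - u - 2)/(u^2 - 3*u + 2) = (u + 1)/(u - 1)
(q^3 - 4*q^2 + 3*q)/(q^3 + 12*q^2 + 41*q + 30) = q*(q^2 - 4*q + 3)/(q^3 + 12*q^2 + 41*q + 30)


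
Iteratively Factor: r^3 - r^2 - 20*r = (r + 4)*(r^2 - 5*r) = (r - 5)*(r + 4)*(r)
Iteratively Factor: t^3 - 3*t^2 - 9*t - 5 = (t - 5)*(t^2 + 2*t + 1) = (t - 5)*(t + 1)*(t + 1)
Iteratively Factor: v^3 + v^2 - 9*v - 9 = (v + 3)*(v^2 - 2*v - 3) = (v + 1)*(v + 3)*(v - 3)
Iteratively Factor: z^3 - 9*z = (z - 3)*(z^2 + 3*z) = (z - 3)*(z + 3)*(z)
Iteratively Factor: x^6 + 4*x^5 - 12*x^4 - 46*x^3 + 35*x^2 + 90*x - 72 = (x - 3)*(x^5 + 7*x^4 + 9*x^3 - 19*x^2 - 22*x + 24) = (x - 3)*(x + 4)*(x^4 + 3*x^3 - 3*x^2 - 7*x + 6) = (x - 3)*(x - 1)*(x + 4)*(x^3 + 4*x^2 + x - 6) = (x - 3)*(x - 1)*(x + 2)*(x + 4)*(x^2 + 2*x - 3) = (x - 3)*(x - 1)*(x + 2)*(x + 3)*(x + 4)*(x - 1)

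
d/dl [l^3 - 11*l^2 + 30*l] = 3*l^2 - 22*l + 30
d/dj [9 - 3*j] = -3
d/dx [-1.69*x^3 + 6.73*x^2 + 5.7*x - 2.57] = -5.07*x^2 + 13.46*x + 5.7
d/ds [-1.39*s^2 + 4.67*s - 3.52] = 4.67 - 2.78*s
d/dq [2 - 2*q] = -2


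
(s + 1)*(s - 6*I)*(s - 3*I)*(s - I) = s^4 + s^3 - 10*I*s^3 - 27*s^2 - 10*I*s^2 - 27*s + 18*I*s + 18*I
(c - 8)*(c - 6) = c^2 - 14*c + 48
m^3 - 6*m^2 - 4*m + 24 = (m - 6)*(m - 2)*(m + 2)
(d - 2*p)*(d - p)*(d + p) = d^3 - 2*d^2*p - d*p^2 + 2*p^3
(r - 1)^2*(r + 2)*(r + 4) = r^4 + 4*r^3 - 3*r^2 - 10*r + 8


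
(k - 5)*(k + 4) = k^2 - k - 20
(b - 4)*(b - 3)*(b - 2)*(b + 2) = b^4 - 7*b^3 + 8*b^2 + 28*b - 48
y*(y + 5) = y^2 + 5*y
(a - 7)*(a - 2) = a^2 - 9*a + 14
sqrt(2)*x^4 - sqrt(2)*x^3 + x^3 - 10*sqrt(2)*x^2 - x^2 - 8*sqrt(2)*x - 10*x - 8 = (x - 4)*(x + 2)*(x + sqrt(2)/2)*(sqrt(2)*x + sqrt(2))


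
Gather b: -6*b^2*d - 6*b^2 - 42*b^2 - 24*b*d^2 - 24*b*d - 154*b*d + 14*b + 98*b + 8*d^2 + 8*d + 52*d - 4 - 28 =b^2*(-6*d - 48) + b*(-24*d^2 - 178*d + 112) + 8*d^2 + 60*d - 32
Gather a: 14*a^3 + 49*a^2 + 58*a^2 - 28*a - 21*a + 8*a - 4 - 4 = 14*a^3 + 107*a^2 - 41*a - 8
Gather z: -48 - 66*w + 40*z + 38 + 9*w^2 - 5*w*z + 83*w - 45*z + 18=9*w^2 + 17*w + z*(-5*w - 5) + 8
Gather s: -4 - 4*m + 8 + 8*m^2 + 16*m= 8*m^2 + 12*m + 4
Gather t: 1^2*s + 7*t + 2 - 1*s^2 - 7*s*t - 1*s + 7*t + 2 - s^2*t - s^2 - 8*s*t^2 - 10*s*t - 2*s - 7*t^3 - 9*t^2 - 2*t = -2*s^2 - 2*s - 7*t^3 + t^2*(-8*s - 9) + t*(-s^2 - 17*s + 12) + 4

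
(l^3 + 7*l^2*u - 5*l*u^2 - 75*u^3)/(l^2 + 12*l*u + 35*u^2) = (l^2 + 2*l*u - 15*u^2)/(l + 7*u)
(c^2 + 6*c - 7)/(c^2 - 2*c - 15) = (-c^2 - 6*c + 7)/(-c^2 + 2*c + 15)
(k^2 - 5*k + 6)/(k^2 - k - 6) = (k - 2)/(k + 2)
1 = 1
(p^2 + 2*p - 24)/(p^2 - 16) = (p + 6)/(p + 4)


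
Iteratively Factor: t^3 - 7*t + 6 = (t + 3)*(t^2 - 3*t + 2) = (t - 1)*(t + 3)*(t - 2)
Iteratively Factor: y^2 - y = (y - 1)*(y)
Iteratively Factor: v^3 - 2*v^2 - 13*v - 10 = (v + 1)*(v^2 - 3*v - 10) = (v - 5)*(v + 1)*(v + 2)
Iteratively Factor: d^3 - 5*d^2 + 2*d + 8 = (d - 4)*(d^2 - d - 2) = (d - 4)*(d + 1)*(d - 2)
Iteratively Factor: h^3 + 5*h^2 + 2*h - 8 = (h - 1)*(h^2 + 6*h + 8) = (h - 1)*(h + 2)*(h + 4)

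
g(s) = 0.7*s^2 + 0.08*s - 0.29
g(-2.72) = 4.67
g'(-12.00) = -16.72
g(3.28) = 7.50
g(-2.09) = 2.60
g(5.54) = 21.64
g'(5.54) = 7.84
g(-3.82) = 9.62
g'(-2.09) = -2.85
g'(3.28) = 4.67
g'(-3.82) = -5.27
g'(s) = 1.4*s + 0.08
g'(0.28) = 0.47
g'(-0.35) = -0.41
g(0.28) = -0.21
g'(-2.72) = -3.73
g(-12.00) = 99.55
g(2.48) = 4.21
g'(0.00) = 0.08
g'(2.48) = 3.55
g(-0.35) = -0.23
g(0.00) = -0.29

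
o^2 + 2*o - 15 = (o - 3)*(o + 5)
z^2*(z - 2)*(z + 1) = z^4 - z^3 - 2*z^2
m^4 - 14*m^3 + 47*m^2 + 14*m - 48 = (m - 8)*(m - 6)*(m - 1)*(m + 1)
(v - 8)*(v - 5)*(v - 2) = v^3 - 15*v^2 + 66*v - 80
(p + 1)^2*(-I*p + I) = -I*p^3 - I*p^2 + I*p + I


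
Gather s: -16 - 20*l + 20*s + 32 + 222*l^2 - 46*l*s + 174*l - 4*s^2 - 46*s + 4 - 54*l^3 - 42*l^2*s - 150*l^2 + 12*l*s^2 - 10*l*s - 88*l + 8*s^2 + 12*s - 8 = -54*l^3 + 72*l^2 + 66*l + s^2*(12*l + 4) + s*(-42*l^2 - 56*l - 14) + 12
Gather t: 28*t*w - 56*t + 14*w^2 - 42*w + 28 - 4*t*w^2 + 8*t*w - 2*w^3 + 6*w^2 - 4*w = t*(-4*w^2 + 36*w - 56) - 2*w^3 + 20*w^2 - 46*w + 28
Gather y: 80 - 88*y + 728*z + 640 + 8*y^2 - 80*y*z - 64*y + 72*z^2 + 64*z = 8*y^2 + y*(-80*z - 152) + 72*z^2 + 792*z + 720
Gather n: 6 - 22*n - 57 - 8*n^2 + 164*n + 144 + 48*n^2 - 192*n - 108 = 40*n^2 - 50*n - 15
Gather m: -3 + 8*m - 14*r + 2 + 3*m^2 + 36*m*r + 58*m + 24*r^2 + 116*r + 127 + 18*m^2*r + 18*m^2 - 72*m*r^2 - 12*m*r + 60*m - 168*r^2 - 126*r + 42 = m^2*(18*r + 21) + m*(-72*r^2 + 24*r + 126) - 144*r^2 - 24*r + 168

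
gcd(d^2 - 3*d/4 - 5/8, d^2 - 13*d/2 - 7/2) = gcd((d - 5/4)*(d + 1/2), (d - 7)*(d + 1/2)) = d + 1/2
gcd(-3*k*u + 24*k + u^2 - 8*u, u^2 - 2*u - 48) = u - 8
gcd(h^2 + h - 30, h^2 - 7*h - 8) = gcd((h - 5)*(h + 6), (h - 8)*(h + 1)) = 1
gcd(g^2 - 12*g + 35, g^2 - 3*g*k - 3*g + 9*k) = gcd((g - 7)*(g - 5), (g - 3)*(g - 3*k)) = 1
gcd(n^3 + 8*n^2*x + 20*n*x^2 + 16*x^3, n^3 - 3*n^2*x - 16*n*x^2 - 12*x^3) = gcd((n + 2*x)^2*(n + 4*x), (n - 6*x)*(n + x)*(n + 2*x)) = n + 2*x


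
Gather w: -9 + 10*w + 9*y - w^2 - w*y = -w^2 + w*(10 - y) + 9*y - 9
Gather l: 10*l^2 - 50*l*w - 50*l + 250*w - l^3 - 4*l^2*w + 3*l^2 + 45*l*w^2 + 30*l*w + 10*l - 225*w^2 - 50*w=-l^3 + l^2*(13 - 4*w) + l*(45*w^2 - 20*w - 40) - 225*w^2 + 200*w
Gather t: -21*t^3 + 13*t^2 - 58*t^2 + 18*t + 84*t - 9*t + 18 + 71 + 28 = -21*t^3 - 45*t^2 + 93*t + 117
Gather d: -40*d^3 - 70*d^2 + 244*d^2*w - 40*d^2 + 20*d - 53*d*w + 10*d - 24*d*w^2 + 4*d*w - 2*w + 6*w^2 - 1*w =-40*d^3 + d^2*(244*w - 110) + d*(-24*w^2 - 49*w + 30) + 6*w^2 - 3*w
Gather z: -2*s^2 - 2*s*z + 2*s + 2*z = -2*s^2 + 2*s + z*(2 - 2*s)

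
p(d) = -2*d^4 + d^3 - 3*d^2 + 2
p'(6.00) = -1656.00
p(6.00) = -2482.00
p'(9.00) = -5643.00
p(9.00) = -12634.00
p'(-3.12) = 290.89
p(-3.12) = -247.09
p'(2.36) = -102.61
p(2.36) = -63.61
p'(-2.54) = 165.69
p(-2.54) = -116.99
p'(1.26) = -18.80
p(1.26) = -5.80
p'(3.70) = -386.35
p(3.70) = -363.25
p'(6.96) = -2593.66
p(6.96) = -4499.35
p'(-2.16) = 107.58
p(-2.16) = -65.61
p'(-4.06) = 609.20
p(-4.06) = -657.79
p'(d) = -8*d^3 + 3*d^2 - 6*d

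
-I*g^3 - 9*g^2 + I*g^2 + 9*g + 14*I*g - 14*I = (g - 7*I)*(g - 2*I)*(-I*g + I)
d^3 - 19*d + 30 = (d - 3)*(d - 2)*(d + 5)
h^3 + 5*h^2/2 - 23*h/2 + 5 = (h - 2)*(h - 1/2)*(h + 5)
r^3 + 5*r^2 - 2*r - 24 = (r - 2)*(r + 3)*(r + 4)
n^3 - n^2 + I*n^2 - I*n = n*(n - 1)*(n + I)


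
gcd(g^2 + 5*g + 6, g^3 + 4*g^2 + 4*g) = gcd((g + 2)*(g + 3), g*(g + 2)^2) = g + 2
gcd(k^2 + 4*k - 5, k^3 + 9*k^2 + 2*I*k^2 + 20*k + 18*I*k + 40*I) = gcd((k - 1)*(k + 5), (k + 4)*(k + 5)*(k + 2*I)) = k + 5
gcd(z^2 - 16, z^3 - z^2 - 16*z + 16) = z^2 - 16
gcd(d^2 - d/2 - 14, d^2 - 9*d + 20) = d - 4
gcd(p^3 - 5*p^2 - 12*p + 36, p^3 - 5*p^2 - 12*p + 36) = p^3 - 5*p^2 - 12*p + 36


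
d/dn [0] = 0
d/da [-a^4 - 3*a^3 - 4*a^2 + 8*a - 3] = -4*a^3 - 9*a^2 - 8*a + 8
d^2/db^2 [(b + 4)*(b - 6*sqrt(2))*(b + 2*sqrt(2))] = 6*b - 8*sqrt(2) + 8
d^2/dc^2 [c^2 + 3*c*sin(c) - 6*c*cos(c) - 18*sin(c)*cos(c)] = -3*c*sin(c) + 6*c*cos(c) + 12*sin(c) + 36*sin(2*c) + 6*cos(c) + 2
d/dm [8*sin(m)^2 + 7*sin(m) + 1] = (16*sin(m) + 7)*cos(m)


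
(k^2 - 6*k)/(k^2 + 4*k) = (k - 6)/(k + 4)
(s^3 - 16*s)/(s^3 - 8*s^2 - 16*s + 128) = s/(s - 8)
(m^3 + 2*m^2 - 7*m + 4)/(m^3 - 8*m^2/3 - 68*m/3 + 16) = 3*(m^2 - 2*m + 1)/(3*m^2 - 20*m + 12)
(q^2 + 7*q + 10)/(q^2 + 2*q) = (q + 5)/q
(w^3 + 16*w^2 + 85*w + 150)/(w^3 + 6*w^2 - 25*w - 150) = (w + 5)/(w - 5)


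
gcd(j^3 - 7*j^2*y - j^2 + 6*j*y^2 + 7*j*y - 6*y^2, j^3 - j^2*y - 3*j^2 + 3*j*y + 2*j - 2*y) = -j^2 + j*y + j - y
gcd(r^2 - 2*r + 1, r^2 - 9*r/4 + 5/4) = r - 1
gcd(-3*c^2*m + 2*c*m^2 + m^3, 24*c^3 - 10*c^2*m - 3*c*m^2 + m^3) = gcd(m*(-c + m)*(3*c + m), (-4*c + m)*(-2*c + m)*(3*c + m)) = 3*c + m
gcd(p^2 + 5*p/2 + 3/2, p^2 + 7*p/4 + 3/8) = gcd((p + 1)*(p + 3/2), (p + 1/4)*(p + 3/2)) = p + 3/2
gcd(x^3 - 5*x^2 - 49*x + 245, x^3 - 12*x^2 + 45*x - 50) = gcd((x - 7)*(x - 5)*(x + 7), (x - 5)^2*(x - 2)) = x - 5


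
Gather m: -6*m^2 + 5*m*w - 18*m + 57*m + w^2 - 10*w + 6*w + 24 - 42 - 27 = -6*m^2 + m*(5*w + 39) + w^2 - 4*w - 45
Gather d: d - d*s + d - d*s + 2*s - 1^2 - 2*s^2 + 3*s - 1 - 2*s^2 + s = d*(2 - 2*s) - 4*s^2 + 6*s - 2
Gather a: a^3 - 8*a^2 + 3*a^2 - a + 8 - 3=a^3 - 5*a^2 - a + 5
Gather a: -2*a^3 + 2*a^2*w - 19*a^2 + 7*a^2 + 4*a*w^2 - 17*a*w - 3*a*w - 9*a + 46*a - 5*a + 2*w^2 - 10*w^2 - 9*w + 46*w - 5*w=-2*a^3 + a^2*(2*w - 12) + a*(4*w^2 - 20*w + 32) - 8*w^2 + 32*w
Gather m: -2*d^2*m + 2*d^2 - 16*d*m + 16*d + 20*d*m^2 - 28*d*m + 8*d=2*d^2 + 20*d*m^2 + 24*d + m*(-2*d^2 - 44*d)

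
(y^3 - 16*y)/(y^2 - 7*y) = (y^2 - 16)/(y - 7)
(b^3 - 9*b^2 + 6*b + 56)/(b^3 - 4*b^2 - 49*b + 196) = (b + 2)/(b + 7)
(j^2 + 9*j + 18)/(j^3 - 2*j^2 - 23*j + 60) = (j^2 + 9*j + 18)/(j^3 - 2*j^2 - 23*j + 60)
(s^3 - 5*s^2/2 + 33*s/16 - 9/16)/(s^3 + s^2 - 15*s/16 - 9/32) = 2*(4*s^2 - 7*s + 3)/(8*s^2 + 14*s + 3)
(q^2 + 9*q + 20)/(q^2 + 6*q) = (q^2 + 9*q + 20)/(q*(q + 6))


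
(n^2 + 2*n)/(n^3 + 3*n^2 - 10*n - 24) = n/(n^2 + n - 12)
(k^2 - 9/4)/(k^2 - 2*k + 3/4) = (2*k + 3)/(2*k - 1)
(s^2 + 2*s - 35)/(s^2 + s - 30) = (s + 7)/(s + 6)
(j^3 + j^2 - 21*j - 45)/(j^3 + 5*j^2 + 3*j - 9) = (j - 5)/(j - 1)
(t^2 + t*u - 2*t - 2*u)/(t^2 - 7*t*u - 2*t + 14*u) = (t + u)/(t - 7*u)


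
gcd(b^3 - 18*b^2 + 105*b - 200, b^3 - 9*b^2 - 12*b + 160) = b^2 - 13*b + 40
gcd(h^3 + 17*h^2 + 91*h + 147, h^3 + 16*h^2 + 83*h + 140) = h + 7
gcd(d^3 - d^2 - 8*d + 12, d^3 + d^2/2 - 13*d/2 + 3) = d^2 + d - 6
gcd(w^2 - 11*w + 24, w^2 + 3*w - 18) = w - 3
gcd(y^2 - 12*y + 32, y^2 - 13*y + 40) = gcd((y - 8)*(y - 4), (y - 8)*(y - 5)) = y - 8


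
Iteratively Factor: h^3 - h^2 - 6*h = (h + 2)*(h^2 - 3*h) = (h - 3)*(h + 2)*(h)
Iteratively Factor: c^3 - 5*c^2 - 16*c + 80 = (c - 5)*(c^2 - 16) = (c - 5)*(c - 4)*(c + 4)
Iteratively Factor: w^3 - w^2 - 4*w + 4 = (w + 2)*(w^2 - 3*w + 2) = (w - 1)*(w + 2)*(w - 2)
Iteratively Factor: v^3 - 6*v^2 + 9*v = (v - 3)*(v^2 - 3*v) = v*(v - 3)*(v - 3)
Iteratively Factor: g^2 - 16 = (g - 4)*(g + 4)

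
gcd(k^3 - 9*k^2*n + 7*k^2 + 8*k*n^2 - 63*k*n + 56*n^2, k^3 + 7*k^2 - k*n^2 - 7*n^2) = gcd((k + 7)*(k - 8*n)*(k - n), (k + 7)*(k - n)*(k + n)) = k^2 - k*n + 7*k - 7*n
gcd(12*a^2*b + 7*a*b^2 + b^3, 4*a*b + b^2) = 4*a*b + b^2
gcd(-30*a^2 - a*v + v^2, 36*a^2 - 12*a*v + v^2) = -6*a + v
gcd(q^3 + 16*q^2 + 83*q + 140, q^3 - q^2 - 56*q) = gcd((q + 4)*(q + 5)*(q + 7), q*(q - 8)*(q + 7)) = q + 7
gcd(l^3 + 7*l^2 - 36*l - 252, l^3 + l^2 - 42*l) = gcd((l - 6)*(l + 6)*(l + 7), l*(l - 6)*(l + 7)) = l^2 + l - 42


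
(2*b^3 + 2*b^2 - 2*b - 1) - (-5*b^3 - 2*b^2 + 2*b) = 7*b^3 + 4*b^2 - 4*b - 1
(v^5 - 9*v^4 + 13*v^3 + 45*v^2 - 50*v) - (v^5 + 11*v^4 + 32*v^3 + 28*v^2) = -20*v^4 - 19*v^3 + 17*v^2 - 50*v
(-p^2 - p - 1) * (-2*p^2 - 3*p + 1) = 2*p^4 + 5*p^3 + 4*p^2 + 2*p - 1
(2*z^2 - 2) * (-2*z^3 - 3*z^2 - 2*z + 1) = -4*z^5 - 6*z^4 + 8*z^2 + 4*z - 2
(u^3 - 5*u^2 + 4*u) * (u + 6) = u^4 + u^3 - 26*u^2 + 24*u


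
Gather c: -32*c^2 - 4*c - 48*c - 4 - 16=-32*c^2 - 52*c - 20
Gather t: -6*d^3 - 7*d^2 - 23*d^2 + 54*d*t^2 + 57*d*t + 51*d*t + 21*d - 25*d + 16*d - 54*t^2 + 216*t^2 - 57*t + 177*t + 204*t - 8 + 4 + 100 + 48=-6*d^3 - 30*d^2 + 12*d + t^2*(54*d + 162) + t*(108*d + 324) + 144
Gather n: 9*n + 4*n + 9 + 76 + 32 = 13*n + 117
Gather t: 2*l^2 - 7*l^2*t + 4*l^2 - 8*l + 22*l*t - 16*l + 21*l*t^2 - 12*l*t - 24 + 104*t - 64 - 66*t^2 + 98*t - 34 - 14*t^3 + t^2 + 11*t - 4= 6*l^2 - 24*l - 14*t^3 + t^2*(21*l - 65) + t*(-7*l^2 + 10*l + 213) - 126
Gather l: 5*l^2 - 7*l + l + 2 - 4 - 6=5*l^2 - 6*l - 8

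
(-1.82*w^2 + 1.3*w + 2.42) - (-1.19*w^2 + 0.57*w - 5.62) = -0.63*w^2 + 0.73*w + 8.04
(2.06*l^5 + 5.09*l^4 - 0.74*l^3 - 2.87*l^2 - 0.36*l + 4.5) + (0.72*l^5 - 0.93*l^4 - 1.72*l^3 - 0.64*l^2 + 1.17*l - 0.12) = 2.78*l^5 + 4.16*l^4 - 2.46*l^3 - 3.51*l^2 + 0.81*l + 4.38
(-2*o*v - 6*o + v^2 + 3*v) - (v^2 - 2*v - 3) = -2*o*v - 6*o + 5*v + 3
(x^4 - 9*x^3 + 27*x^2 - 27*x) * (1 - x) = -x^5 + 10*x^4 - 36*x^3 + 54*x^2 - 27*x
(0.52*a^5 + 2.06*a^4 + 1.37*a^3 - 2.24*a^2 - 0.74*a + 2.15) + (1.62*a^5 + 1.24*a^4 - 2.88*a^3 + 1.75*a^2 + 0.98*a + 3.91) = 2.14*a^5 + 3.3*a^4 - 1.51*a^3 - 0.49*a^2 + 0.24*a + 6.06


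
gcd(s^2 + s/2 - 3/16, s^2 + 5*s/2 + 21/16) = s + 3/4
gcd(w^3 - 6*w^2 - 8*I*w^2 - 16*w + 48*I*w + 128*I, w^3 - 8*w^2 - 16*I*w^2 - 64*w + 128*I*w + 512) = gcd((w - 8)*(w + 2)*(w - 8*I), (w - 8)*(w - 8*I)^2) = w^2 + w*(-8 - 8*I) + 64*I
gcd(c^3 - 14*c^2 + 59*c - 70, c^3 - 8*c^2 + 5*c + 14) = c^2 - 9*c + 14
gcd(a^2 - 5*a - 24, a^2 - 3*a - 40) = a - 8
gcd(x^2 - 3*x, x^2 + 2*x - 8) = 1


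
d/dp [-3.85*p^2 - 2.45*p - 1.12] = -7.7*p - 2.45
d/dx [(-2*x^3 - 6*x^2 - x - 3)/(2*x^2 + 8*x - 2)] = (-2*x^4 - 16*x^3 - 17*x^2 + 18*x + 13)/(2*(x^4 + 8*x^3 + 14*x^2 - 8*x + 1))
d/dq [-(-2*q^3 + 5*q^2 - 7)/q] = 4*q - 5 - 7/q^2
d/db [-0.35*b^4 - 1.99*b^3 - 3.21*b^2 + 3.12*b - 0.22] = -1.4*b^3 - 5.97*b^2 - 6.42*b + 3.12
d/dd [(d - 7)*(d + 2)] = 2*d - 5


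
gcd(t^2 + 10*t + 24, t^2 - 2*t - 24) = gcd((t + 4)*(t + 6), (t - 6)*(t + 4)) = t + 4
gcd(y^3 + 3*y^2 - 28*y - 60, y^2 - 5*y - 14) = y + 2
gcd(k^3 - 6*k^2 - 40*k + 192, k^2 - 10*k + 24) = k - 4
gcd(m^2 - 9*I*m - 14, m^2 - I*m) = 1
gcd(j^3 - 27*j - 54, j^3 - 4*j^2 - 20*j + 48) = j - 6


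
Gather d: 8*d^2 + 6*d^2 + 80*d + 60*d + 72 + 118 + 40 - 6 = 14*d^2 + 140*d + 224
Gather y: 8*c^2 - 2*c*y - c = 8*c^2 - 2*c*y - c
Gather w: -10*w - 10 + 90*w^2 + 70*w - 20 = 90*w^2 + 60*w - 30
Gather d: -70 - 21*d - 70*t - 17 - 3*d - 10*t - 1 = -24*d - 80*t - 88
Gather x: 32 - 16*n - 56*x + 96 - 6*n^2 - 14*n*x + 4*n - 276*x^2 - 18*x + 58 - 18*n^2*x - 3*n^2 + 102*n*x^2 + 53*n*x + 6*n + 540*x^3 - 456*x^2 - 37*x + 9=-9*n^2 - 6*n + 540*x^3 + x^2*(102*n - 732) + x*(-18*n^2 + 39*n - 111) + 195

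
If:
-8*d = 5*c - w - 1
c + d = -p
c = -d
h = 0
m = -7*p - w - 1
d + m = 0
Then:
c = 0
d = 0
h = 0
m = 0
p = 0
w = -1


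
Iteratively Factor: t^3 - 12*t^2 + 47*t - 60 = (t - 3)*(t^2 - 9*t + 20) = (t - 4)*(t - 3)*(t - 5)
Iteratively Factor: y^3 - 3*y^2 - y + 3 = (y + 1)*(y^2 - 4*y + 3) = (y - 3)*(y + 1)*(y - 1)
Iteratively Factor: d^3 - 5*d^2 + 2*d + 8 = (d - 4)*(d^2 - d - 2) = (d - 4)*(d - 2)*(d + 1)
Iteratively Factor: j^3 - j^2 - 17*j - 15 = (j - 5)*(j^2 + 4*j + 3) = (j - 5)*(j + 3)*(j + 1)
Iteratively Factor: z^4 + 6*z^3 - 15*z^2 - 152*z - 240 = (z + 3)*(z^3 + 3*z^2 - 24*z - 80) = (z + 3)*(z + 4)*(z^2 - z - 20) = (z - 5)*(z + 3)*(z + 4)*(z + 4)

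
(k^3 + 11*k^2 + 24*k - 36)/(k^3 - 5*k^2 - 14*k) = (-k^3 - 11*k^2 - 24*k + 36)/(k*(-k^2 + 5*k + 14))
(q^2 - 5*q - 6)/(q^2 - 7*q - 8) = (q - 6)/(q - 8)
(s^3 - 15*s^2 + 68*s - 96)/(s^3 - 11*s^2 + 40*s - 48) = (s - 8)/(s - 4)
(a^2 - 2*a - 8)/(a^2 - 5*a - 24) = (-a^2 + 2*a + 8)/(-a^2 + 5*a + 24)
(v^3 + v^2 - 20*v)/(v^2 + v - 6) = v*(v^2 + v - 20)/(v^2 + v - 6)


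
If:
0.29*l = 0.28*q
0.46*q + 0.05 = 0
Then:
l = -0.10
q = -0.11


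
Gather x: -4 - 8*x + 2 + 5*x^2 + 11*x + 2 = 5*x^2 + 3*x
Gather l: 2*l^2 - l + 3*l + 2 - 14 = 2*l^2 + 2*l - 12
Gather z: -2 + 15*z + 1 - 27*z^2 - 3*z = -27*z^2 + 12*z - 1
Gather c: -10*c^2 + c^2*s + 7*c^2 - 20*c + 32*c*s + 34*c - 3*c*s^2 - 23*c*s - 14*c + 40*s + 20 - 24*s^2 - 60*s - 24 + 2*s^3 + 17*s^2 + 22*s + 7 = c^2*(s - 3) + c*(-3*s^2 + 9*s) + 2*s^3 - 7*s^2 + 2*s + 3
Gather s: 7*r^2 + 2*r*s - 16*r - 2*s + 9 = 7*r^2 - 16*r + s*(2*r - 2) + 9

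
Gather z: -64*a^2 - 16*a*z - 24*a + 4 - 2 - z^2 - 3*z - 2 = -64*a^2 - 24*a - z^2 + z*(-16*a - 3)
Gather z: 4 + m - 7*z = m - 7*z + 4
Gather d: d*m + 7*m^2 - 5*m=d*m + 7*m^2 - 5*m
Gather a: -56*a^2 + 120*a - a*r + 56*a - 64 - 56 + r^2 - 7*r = -56*a^2 + a*(176 - r) + r^2 - 7*r - 120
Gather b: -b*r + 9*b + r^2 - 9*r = b*(9 - r) + r^2 - 9*r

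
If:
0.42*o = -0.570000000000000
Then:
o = -1.36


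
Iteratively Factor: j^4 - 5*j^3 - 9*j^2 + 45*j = (j + 3)*(j^3 - 8*j^2 + 15*j) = (j - 5)*(j + 3)*(j^2 - 3*j) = (j - 5)*(j - 3)*(j + 3)*(j)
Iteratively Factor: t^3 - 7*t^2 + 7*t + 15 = (t - 5)*(t^2 - 2*t - 3) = (t - 5)*(t + 1)*(t - 3)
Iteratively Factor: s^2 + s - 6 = (s - 2)*(s + 3)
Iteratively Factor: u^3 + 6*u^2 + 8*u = (u)*(u^2 + 6*u + 8) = u*(u + 4)*(u + 2)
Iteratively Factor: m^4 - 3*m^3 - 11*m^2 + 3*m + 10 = (m + 2)*(m^3 - 5*m^2 - m + 5) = (m - 5)*(m + 2)*(m^2 - 1) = (m - 5)*(m + 1)*(m + 2)*(m - 1)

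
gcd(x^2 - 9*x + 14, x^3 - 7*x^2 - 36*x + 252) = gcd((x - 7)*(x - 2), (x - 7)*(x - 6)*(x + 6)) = x - 7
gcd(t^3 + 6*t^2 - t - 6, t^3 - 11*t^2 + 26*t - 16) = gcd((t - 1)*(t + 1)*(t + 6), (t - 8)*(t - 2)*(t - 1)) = t - 1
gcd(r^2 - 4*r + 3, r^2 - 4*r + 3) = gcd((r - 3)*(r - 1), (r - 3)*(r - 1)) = r^2 - 4*r + 3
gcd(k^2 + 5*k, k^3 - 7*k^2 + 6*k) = k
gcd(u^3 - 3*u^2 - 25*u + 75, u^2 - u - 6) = u - 3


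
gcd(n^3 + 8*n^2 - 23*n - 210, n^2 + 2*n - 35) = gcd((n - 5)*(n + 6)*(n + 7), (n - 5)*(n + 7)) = n^2 + 2*n - 35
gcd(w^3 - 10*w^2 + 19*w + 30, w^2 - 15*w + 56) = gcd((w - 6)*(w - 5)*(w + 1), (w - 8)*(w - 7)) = 1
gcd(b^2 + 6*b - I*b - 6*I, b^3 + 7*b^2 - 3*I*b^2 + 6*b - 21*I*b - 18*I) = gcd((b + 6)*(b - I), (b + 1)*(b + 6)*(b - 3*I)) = b + 6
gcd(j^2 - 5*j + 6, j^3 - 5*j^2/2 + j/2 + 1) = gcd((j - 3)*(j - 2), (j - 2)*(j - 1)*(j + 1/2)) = j - 2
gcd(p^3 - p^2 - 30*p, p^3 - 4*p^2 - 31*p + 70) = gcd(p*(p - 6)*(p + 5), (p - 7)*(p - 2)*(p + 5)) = p + 5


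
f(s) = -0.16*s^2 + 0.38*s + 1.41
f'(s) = 0.38 - 0.32*s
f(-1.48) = 0.50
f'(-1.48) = 0.85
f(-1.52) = 0.46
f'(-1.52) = 0.87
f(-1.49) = 0.49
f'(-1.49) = 0.86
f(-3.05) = -1.24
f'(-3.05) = 1.36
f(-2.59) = -0.65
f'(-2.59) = 1.21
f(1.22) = 1.64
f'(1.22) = -0.01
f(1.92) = 1.55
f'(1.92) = -0.23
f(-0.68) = 1.08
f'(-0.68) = 0.60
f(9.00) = -8.13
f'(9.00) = -2.50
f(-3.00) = -1.17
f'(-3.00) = 1.34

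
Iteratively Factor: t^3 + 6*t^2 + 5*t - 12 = (t + 3)*(t^2 + 3*t - 4) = (t - 1)*(t + 3)*(t + 4)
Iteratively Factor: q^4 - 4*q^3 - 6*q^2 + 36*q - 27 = (q - 3)*(q^3 - q^2 - 9*q + 9) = (q - 3)*(q + 3)*(q^2 - 4*q + 3) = (q - 3)*(q - 1)*(q + 3)*(q - 3)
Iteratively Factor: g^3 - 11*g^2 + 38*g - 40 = (g - 4)*(g^2 - 7*g + 10) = (g - 5)*(g - 4)*(g - 2)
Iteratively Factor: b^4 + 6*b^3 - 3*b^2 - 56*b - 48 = (b + 1)*(b^3 + 5*b^2 - 8*b - 48) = (b - 3)*(b + 1)*(b^2 + 8*b + 16) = (b - 3)*(b + 1)*(b + 4)*(b + 4)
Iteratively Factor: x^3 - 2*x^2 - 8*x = (x)*(x^2 - 2*x - 8) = x*(x + 2)*(x - 4)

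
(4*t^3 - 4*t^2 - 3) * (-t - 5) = -4*t^4 - 16*t^3 + 20*t^2 + 3*t + 15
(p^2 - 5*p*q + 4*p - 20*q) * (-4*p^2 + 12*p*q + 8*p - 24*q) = -4*p^4 + 32*p^3*q - 8*p^3 - 60*p^2*q^2 + 64*p^2*q + 32*p^2 - 120*p*q^2 - 256*p*q + 480*q^2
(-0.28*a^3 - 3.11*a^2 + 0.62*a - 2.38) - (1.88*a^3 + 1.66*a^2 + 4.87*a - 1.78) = -2.16*a^3 - 4.77*a^2 - 4.25*a - 0.6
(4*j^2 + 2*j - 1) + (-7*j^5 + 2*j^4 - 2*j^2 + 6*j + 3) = -7*j^5 + 2*j^4 + 2*j^2 + 8*j + 2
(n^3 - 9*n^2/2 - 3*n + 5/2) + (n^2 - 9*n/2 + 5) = n^3 - 7*n^2/2 - 15*n/2 + 15/2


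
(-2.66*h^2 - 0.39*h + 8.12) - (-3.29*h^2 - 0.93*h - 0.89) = 0.63*h^2 + 0.54*h + 9.01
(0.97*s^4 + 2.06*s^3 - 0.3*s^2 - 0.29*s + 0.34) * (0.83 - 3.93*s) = -3.8121*s^5 - 7.2907*s^4 + 2.8888*s^3 + 0.8907*s^2 - 1.5769*s + 0.2822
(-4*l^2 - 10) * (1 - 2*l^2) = 8*l^4 + 16*l^2 - 10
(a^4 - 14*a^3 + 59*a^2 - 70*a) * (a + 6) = a^5 - 8*a^4 - 25*a^3 + 284*a^2 - 420*a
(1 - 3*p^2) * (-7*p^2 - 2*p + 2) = 21*p^4 + 6*p^3 - 13*p^2 - 2*p + 2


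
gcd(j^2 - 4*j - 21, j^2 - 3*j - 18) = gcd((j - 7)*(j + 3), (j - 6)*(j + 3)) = j + 3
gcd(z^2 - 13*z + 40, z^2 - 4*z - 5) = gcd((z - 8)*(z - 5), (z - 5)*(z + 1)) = z - 5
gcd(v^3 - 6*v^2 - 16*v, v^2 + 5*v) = v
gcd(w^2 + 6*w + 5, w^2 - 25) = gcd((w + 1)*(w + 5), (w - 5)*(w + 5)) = w + 5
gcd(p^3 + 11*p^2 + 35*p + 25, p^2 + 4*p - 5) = p + 5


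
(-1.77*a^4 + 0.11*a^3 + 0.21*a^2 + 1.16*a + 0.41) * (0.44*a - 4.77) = -0.7788*a^5 + 8.4913*a^4 - 0.4323*a^3 - 0.4913*a^2 - 5.3528*a - 1.9557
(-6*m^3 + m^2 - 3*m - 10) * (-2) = 12*m^3 - 2*m^2 + 6*m + 20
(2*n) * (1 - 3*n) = -6*n^2 + 2*n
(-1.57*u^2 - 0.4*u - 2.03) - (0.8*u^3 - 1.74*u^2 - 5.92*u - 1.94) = -0.8*u^3 + 0.17*u^2 + 5.52*u - 0.0899999999999999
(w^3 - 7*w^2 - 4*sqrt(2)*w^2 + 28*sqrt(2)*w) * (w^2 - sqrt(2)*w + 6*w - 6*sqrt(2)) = w^5 - 5*sqrt(2)*w^4 - w^4 - 34*w^3 + 5*sqrt(2)*w^3 - 8*w^2 + 210*sqrt(2)*w^2 - 336*w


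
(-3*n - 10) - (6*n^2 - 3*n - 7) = -6*n^2 - 3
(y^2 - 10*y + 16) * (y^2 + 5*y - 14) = y^4 - 5*y^3 - 48*y^2 + 220*y - 224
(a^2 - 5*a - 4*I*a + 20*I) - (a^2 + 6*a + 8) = -11*a - 4*I*a - 8 + 20*I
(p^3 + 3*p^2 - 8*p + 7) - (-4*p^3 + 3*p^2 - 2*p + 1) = 5*p^3 - 6*p + 6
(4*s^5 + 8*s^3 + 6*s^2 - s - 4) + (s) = 4*s^5 + 8*s^3 + 6*s^2 - 4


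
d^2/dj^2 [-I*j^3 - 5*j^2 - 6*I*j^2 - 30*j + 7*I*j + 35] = -6*I*j - 10 - 12*I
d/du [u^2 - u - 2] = 2*u - 1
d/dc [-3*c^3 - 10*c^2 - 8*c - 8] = -9*c^2 - 20*c - 8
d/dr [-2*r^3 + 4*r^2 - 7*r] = -6*r^2 + 8*r - 7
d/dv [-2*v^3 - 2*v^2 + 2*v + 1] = -6*v^2 - 4*v + 2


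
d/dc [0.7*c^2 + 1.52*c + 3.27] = 1.4*c + 1.52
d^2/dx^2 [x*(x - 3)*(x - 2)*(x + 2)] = 12*x^2 - 18*x - 8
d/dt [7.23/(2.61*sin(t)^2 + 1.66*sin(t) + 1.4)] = -(37.7406*sin(t) + 12.0018)*cos(t)/(2.61*sin(t)^2 + 1.66*sin(t) + 1.4)^2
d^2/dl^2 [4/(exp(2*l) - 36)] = 16*(exp(2*l) + 36)*exp(2*l)/(exp(2*l) - 36)^3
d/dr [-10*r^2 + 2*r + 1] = 2 - 20*r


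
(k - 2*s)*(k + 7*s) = k^2 + 5*k*s - 14*s^2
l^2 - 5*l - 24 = (l - 8)*(l + 3)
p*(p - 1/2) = p^2 - p/2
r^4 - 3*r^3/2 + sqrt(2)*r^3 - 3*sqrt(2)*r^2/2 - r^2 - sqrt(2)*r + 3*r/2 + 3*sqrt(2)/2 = (r - 3/2)*(r - 1)*(r + 1)*(r + sqrt(2))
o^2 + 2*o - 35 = (o - 5)*(o + 7)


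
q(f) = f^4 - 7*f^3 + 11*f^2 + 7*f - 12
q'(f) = 4*f^3 - 21*f^2 + 22*f + 7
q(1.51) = 4.75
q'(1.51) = 6.11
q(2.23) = 5.41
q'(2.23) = -4.01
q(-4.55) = 1271.85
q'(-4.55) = -904.64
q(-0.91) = -3.30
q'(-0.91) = -33.42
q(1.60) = 5.24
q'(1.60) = 4.82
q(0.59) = -5.36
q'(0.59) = 13.49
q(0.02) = -11.86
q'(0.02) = 7.43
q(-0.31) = -12.90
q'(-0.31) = -1.96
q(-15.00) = 76608.00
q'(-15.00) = -18548.00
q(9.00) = 2400.00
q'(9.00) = 1420.00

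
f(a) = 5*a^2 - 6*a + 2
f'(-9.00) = -96.00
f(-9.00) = 461.00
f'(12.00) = 114.00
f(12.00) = 650.00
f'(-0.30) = -9.00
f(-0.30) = 4.25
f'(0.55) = -0.50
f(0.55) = 0.21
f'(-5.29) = -58.90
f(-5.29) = 173.66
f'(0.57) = -0.30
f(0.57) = 0.20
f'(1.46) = 8.60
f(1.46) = 3.90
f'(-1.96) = -25.60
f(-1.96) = 32.97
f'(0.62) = 0.20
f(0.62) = 0.20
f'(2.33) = 17.30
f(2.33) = 15.16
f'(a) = 10*a - 6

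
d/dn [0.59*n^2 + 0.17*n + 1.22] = 1.18*n + 0.17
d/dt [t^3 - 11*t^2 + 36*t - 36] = 3*t^2 - 22*t + 36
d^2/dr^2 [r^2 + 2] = 2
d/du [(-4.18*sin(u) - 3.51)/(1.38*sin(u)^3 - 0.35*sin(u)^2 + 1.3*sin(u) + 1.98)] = (11.5368*sin(u)^3 + 13.0684*sin(u)^2 - 2.457*sin(u) - 3.7134)*cos(u)/(1.9044*sin(u)^6 - 0.966*sin(u)^5 + 3.7105*sin(u)^4 + 4.5548*sin(u)^3 + 0.304*sin(u)^2 + 5.148*sin(u) + 3.9204)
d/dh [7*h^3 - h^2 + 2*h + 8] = 21*h^2 - 2*h + 2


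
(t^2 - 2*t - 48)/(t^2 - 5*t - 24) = (t + 6)/(t + 3)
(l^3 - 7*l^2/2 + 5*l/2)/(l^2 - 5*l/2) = l - 1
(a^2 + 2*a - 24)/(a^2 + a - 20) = (a + 6)/(a + 5)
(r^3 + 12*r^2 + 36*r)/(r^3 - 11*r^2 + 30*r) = (r^2 + 12*r + 36)/(r^2 - 11*r + 30)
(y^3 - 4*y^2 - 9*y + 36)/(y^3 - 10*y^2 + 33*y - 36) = (y + 3)/(y - 3)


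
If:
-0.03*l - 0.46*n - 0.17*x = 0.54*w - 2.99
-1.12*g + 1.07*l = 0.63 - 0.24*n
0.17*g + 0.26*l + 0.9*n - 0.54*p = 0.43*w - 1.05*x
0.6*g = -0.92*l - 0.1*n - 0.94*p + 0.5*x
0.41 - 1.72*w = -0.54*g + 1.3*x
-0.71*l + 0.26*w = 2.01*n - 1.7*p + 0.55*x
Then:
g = -3.94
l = -5.19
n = 7.36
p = 6.14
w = -0.05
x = -1.25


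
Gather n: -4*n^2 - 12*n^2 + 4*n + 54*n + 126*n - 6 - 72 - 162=-16*n^2 + 184*n - 240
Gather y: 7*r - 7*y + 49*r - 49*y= 56*r - 56*y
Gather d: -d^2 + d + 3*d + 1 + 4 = -d^2 + 4*d + 5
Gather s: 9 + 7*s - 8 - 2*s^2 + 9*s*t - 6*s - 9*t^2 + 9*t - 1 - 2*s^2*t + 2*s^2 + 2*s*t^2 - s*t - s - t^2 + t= -2*s^2*t + s*(2*t^2 + 8*t) - 10*t^2 + 10*t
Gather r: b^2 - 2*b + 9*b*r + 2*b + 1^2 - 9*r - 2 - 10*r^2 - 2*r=b^2 - 10*r^2 + r*(9*b - 11) - 1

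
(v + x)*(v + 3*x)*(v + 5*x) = v^3 + 9*v^2*x + 23*v*x^2 + 15*x^3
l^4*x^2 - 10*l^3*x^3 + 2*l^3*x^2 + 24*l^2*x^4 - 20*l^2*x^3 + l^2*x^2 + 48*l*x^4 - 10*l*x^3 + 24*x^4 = (l - 6*x)*(l - 4*x)*(l*x + x)^2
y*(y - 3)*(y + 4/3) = y^3 - 5*y^2/3 - 4*y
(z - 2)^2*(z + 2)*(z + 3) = z^4 + z^3 - 10*z^2 - 4*z + 24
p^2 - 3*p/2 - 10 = (p - 4)*(p + 5/2)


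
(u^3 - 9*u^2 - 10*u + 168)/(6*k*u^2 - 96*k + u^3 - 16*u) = (u^2 - 13*u + 42)/(6*k*u - 24*k + u^2 - 4*u)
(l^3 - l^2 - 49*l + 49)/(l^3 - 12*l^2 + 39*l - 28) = (l + 7)/(l - 4)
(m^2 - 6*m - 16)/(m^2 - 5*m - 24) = (m + 2)/(m + 3)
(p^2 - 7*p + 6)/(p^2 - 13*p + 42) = (p - 1)/(p - 7)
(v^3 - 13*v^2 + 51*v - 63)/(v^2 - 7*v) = v - 6 + 9/v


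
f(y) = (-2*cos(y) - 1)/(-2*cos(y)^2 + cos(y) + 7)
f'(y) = (-4*sin(y)*cos(y) + sin(y))*(-2*cos(y) - 1)/(-2*cos(y)^2 + cos(y) + 7)^2 + 2*sin(y)/(-2*cos(y)^2 + cos(y) + 7)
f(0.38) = -0.46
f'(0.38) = 0.19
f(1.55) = -0.15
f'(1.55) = 0.27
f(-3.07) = 0.25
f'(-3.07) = -0.06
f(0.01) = -0.50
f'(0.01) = 0.01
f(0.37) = -0.46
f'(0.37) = 0.19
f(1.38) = -0.19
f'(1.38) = 0.27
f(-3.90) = 0.09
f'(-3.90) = 0.31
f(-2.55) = 0.14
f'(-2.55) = -0.30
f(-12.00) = -0.42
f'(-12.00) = 0.25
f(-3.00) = 0.24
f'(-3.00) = -0.11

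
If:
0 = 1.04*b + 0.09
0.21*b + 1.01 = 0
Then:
No Solution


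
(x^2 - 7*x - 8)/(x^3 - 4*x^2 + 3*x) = (x^2 - 7*x - 8)/(x*(x^2 - 4*x + 3))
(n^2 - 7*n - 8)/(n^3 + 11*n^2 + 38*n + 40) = (n^2 - 7*n - 8)/(n^3 + 11*n^2 + 38*n + 40)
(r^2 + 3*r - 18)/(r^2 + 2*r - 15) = (r + 6)/(r + 5)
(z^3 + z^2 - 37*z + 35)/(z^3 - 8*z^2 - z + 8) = (z^2 + 2*z - 35)/(z^2 - 7*z - 8)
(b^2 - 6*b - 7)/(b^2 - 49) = (b + 1)/(b + 7)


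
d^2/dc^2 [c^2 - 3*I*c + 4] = 2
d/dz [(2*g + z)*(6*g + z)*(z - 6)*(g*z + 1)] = g*(2*g + z)*(6*g + z)*(z - 6) + (2*g + z)*(6*g + z)*(g*z + 1) + (2*g + z)*(z - 6)*(g*z + 1) + (6*g + z)*(z - 6)*(g*z + 1)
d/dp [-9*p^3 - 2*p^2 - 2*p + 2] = -27*p^2 - 4*p - 2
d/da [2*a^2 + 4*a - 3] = 4*a + 4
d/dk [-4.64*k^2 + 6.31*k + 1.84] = 6.31 - 9.28*k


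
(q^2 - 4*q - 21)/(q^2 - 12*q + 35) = (q + 3)/(q - 5)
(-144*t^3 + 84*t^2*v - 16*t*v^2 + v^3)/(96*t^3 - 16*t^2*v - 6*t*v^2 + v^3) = (-6*t + v)/(4*t + v)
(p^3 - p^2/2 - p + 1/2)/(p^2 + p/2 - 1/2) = p - 1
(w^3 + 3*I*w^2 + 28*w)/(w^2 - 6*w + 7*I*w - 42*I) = w*(w - 4*I)/(w - 6)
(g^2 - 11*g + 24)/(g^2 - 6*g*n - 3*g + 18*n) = (g - 8)/(g - 6*n)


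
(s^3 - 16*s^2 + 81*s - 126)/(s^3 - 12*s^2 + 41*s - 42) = (s - 6)/(s - 2)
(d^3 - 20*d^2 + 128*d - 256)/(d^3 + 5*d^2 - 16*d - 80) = (d^2 - 16*d + 64)/(d^2 + 9*d + 20)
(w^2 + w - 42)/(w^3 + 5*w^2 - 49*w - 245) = (w - 6)/(w^2 - 2*w - 35)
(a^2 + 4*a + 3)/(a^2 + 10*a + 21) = (a + 1)/(a + 7)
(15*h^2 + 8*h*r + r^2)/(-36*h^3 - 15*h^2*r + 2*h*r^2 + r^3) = (5*h + r)/(-12*h^2 - h*r + r^2)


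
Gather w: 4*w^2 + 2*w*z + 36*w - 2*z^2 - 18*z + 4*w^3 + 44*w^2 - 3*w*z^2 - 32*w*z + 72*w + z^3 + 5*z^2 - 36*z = 4*w^3 + 48*w^2 + w*(-3*z^2 - 30*z + 108) + z^3 + 3*z^2 - 54*z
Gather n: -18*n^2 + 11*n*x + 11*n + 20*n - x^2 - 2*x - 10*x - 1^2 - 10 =-18*n^2 + n*(11*x + 31) - x^2 - 12*x - 11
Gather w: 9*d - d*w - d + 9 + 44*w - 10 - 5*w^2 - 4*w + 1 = 8*d - 5*w^2 + w*(40 - d)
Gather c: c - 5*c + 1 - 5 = -4*c - 4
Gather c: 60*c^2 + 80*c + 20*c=60*c^2 + 100*c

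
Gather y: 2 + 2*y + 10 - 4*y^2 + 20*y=-4*y^2 + 22*y + 12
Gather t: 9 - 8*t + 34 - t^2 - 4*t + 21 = -t^2 - 12*t + 64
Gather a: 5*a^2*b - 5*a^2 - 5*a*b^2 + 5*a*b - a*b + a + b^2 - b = a^2*(5*b - 5) + a*(-5*b^2 + 4*b + 1) + b^2 - b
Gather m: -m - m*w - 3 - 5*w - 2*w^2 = m*(-w - 1) - 2*w^2 - 5*w - 3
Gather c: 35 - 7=28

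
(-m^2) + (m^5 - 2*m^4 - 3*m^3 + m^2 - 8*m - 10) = m^5 - 2*m^4 - 3*m^3 - 8*m - 10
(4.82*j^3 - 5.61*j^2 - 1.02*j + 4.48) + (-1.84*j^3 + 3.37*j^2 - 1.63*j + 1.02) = 2.98*j^3 - 2.24*j^2 - 2.65*j + 5.5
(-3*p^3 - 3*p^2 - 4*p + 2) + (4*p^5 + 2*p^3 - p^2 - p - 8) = 4*p^5 - p^3 - 4*p^2 - 5*p - 6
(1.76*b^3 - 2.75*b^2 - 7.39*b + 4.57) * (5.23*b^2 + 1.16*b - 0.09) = 9.2048*b^5 - 12.3409*b^4 - 41.9981*b^3 + 15.5762*b^2 + 5.9663*b - 0.4113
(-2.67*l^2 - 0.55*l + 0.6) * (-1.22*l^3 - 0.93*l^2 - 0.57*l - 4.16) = 3.2574*l^5 + 3.1541*l^4 + 1.3014*l^3 + 10.8627*l^2 + 1.946*l - 2.496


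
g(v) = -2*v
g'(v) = -2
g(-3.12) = 6.24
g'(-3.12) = -2.00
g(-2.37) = 4.74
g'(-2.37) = -2.00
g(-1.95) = 3.90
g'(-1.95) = -2.00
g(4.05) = -8.10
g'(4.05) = -2.00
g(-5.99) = 11.98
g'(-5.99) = -2.00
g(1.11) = -2.22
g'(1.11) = -2.00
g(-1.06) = 2.12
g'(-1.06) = -2.00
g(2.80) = -5.60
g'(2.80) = -2.00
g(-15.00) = 30.00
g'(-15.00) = -2.00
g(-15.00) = 30.00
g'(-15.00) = -2.00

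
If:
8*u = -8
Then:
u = -1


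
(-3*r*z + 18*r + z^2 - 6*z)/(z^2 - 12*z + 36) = (-3*r + z)/(z - 6)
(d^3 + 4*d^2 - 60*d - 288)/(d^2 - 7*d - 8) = (d^2 + 12*d + 36)/(d + 1)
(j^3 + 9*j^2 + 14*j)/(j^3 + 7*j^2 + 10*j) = (j + 7)/(j + 5)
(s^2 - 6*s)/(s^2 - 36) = s/(s + 6)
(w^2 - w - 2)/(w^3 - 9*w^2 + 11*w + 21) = (w - 2)/(w^2 - 10*w + 21)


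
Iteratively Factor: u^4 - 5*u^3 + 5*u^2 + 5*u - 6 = (u + 1)*(u^3 - 6*u^2 + 11*u - 6) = (u - 2)*(u + 1)*(u^2 - 4*u + 3) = (u - 2)*(u - 1)*(u + 1)*(u - 3)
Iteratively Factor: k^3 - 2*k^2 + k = (k - 1)*(k^2 - k) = k*(k - 1)*(k - 1)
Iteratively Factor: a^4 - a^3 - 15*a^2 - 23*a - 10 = (a + 1)*(a^3 - 2*a^2 - 13*a - 10) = (a - 5)*(a + 1)*(a^2 + 3*a + 2) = (a - 5)*(a + 1)^2*(a + 2)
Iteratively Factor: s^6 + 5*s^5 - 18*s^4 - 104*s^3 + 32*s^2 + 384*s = (s - 2)*(s^5 + 7*s^4 - 4*s^3 - 112*s^2 - 192*s) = s*(s - 2)*(s^4 + 7*s^3 - 4*s^2 - 112*s - 192) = s*(s - 2)*(s + 4)*(s^3 + 3*s^2 - 16*s - 48) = s*(s - 4)*(s - 2)*(s + 4)*(s^2 + 7*s + 12) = s*(s - 4)*(s - 2)*(s + 3)*(s + 4)*(s + 4)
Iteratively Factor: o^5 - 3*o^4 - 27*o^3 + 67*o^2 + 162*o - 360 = (o - 2)*(o^4 - o^3 - 29*o^2 + 9*o + 180) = (o - 5)*(o - 2)*(o^3 + 4*o^2 - 9*o - 36) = (o - 5)*(o - 2)*(o + 3)*(o^2 + o - 12) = (o - 5)*(o - 2)*(o + 3)*(o + 4)*(o - 3)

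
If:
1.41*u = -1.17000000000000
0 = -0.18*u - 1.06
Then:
No Solution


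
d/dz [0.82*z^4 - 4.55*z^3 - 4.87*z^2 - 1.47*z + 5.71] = 3.28*z^3 - 13.65*z^2 - 9.74*z - 1.47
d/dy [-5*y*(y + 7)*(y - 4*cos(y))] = -20*y^2*sin(y) - 15*y^2 - 140*y*sin(y) + 40*y*cos(y) - 70*y + 140*cos(y)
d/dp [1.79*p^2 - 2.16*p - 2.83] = 3.58*p - 2.16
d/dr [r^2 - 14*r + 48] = 2*r - 14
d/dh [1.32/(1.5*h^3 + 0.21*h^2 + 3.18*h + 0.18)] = (-5.94*h^2 - 0.5544*h - 4.1976)/(1.5*h^3 + 0.21*h^2 + 3.18*h + 0.18)^2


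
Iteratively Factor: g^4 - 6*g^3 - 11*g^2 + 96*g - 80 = (g + 4)*(g^3 - 10*g^2 + 29*g - 20) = (g - 5)*(g + 4)*(g^2 - 5*g + 4) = (g - 5)*(g - 1)*(g + 4)*(g - 4)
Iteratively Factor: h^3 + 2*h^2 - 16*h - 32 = (h + 2)*(h^2 - 16) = (h - 4)*(h + 2)*(h + 4)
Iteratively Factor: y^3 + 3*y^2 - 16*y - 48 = (y - 4)*(y^2 + 7*y + 12) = (y - 4)*(y + 3)*(y + 4)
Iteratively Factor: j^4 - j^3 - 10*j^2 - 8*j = (j + 1)*(j^3 - 2*j^2 - 8*j) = j*(j + 1)*(j^2 - 2*j - 8) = j*(j - 4)*(j + 1)*(j + 2)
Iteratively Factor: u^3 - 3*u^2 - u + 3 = (u - 1)*(u^2 - 2*u - 3) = (u - 1)*(u + 1)*(u - 3)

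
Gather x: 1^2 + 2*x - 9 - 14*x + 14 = 6 - 12*x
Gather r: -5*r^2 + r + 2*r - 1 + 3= -5*r^2 + 3*r + 2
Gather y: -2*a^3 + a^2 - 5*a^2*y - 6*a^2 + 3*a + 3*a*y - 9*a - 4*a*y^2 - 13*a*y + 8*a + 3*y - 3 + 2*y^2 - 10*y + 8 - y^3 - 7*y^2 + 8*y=-2*a^3 - 5*a^2 + 2*a - y^3 + y^2*(-4*a - 5) + y*(-5*a^2 - 10*a + 1) + 5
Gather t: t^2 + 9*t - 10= t^2 + 9*t - 10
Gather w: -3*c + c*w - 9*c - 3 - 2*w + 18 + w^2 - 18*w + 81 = -12*c + w^2 + w*(c - 20) + 96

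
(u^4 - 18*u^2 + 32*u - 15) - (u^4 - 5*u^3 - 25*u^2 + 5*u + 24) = 5*u^3 + 7*u^2 + 27*u - 39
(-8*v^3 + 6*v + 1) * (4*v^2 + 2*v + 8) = -32*v^5 - 16*v^4 - 40*v^3 + 16*v^2 + 50*v + 8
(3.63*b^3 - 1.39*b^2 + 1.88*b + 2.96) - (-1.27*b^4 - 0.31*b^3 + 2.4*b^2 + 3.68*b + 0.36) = 1.27*b^4 + 3.94*b^3 - 3.79*b^2 - 1.8*b + 2.6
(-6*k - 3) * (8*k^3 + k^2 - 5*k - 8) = -48*k^4 - 30*k^3 + 27*k^2 + 63*k + 24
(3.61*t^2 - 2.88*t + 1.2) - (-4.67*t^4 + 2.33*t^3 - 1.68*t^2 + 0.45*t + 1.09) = 4.67*t^4 - 2.33*t^3 + 5.29*t^2 - 3.33*t + 0.11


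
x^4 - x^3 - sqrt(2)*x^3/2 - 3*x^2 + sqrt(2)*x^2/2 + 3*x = x*(x - 1)*(x - 3*sqrt(2)/2)*(x + sqrt(2))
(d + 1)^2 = d^2 + 2*d + 1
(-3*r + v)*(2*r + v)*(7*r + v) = -42*r^3 - 13*r^2*v + 6*r*v^2 + v^3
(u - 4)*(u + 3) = u^2 - u - 12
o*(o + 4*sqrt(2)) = o^2 + 4*sqrt(2)*o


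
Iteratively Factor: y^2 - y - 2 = (y + 1)*(y - 2)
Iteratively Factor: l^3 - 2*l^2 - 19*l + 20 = (l - 5)*(l^2 + 3*l - 4) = (l - 5)*(l - 1)*(l + 4)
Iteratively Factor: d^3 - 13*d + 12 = (d - 3)*(d^2 + 3*d - 4) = (d - 3)*(d - 1)*(d + 4)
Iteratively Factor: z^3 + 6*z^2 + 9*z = (z)*(z^2 + 6*z + 9) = z*(z + 3)*(z + 3)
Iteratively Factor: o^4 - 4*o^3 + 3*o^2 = (o)*(o^3 - 4*o^2 + 3*o) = o*(o - 3)*(o^2 - o) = o*(o - 3)*(o - 1)*(o)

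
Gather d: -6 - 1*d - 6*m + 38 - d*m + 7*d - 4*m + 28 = d*(6 - m) - 10*m + 60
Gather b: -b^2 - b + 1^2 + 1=-b^2 - b + 2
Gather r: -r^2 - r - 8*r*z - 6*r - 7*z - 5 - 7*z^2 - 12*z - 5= -r^2 + r*(-8*z - 7) - 7*z^2 - 19*z - 10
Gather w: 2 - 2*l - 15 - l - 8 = -3*l - 21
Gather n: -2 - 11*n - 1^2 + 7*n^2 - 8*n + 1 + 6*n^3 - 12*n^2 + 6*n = 6*n^3 - 5*n^2 - 13*n - 2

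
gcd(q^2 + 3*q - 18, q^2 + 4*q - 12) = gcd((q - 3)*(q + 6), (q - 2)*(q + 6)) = q + 6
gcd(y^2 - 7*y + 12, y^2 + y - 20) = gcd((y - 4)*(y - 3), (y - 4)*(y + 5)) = y - 4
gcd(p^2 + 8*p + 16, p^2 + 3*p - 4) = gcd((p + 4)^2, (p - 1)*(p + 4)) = p + 4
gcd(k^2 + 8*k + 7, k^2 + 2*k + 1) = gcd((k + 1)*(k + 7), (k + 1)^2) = k + 1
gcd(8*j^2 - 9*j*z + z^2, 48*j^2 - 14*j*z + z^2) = -8*j + z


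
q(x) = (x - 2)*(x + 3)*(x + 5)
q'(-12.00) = 287.00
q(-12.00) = -882.00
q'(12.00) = 575.00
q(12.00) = 2550.00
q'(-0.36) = -4.93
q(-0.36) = -28.91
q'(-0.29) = -4.23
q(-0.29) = -29.23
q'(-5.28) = 19.28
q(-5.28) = -4.65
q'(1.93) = 33.33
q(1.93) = -2.39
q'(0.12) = 0.48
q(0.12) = -30.03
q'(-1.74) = -12.80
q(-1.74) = -15.36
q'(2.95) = 60.51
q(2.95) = 44.94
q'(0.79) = 10.35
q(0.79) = -26.55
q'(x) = (x - 2)*(x + 3) + (x - 2)*(x + 5) + (x + 3)*(x + 5) = 3*x^2 + 12*x - 1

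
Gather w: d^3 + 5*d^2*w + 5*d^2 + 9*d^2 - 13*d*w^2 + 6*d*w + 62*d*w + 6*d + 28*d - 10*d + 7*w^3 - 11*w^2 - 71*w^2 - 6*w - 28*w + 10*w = d^3 + 14*d^2 + 24*d + 7*w^3 + w^2*(-13*d - 82) + w*(5*d^2 + 68*d - 24)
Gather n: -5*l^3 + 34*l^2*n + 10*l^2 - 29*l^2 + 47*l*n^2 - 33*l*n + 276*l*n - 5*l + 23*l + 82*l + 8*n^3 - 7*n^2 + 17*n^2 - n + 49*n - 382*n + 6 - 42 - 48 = -5*l^3 - 19*l^2 + 100*l + 8*n^3 + n^2*(47*l + 10) + n*(34*l^2 + 243*l - 334) - 84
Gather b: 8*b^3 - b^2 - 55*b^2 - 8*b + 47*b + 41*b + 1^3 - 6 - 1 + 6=8*b^3 - 56*b^2 + 80*b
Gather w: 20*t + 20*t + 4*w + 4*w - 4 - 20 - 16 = 40*t + 8*w - 40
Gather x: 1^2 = 1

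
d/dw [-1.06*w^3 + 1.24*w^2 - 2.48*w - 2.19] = -3.18*w^2 + 2.48*w - 2.48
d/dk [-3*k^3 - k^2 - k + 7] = -9*k^2 - 2*k - 1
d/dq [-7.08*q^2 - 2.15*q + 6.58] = -14.16*q - 2.15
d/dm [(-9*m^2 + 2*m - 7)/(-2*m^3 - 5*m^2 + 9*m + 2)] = (-18*m^4 + 8*m^3 - 113*m^2 - 106*m + 67)/(4*m^6 + 20*m^5 - 11*m^4 - 98*m^3 + 61*m^2 + 36*m + 4)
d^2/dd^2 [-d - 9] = 0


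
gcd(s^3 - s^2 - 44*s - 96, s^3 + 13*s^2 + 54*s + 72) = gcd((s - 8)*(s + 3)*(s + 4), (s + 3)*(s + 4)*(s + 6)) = s^2 + 7*s + 12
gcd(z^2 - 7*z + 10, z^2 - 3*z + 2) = z - 2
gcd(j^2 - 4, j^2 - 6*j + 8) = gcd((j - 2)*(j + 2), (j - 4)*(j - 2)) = j - 2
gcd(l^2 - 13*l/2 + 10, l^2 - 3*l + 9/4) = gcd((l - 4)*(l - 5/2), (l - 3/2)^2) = 1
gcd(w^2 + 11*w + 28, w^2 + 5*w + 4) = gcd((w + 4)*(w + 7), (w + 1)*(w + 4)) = w + 4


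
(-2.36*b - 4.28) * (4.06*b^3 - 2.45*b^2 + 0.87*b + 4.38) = -9.5816*b^4 - 11.5948*b^3 + 8.4328*b^2 - 14.0604*b - 18.7464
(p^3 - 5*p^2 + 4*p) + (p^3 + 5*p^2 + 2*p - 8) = 2*p^3 + 6*p - 8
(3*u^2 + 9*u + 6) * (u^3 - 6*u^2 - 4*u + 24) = 3*u^5 - 9*u^4 - 60*u^3 + 192*u + 144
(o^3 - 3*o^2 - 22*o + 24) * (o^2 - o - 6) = o^5 - 4*o^4 - 25*o^3 + 64*o^2 + 108*o - 144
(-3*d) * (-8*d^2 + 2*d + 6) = 24*d^3 - 6*d^2 - 18*d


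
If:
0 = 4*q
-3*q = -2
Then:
No Solution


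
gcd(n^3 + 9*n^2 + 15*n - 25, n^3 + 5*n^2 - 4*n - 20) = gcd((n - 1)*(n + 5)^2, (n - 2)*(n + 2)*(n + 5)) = n + 5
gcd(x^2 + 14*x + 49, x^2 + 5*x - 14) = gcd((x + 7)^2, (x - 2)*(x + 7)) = x + 7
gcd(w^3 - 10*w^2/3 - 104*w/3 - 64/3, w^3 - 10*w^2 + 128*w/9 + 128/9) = w^2 - 22*w/3 - 16/3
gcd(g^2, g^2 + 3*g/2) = g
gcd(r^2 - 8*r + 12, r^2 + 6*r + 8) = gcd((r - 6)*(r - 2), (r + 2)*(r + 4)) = 1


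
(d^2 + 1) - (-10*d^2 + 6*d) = 11*d^2 - 6*d + 1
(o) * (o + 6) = o^2 + 6*o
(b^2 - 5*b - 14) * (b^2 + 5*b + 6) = b^4 - 33*b^2 - 100*b - 84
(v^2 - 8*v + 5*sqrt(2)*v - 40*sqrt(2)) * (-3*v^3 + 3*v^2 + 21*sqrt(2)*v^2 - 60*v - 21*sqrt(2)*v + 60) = -3*v^5 + 6*sqrt(2)*v^4 + 27*v^4 - 54*sqrt(2)*v^3 + 126*v^3 - 1350*v^2 - 252*sqrt(2)*v^2 + 1200*v + 2700*sqrt(2)*v - 2400*sqrt(2)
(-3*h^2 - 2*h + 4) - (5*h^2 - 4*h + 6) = -8*h^2 + 2*h - 2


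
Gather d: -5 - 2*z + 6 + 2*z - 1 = 0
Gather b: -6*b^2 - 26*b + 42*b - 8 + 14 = -6*b^2 + 16*b + 6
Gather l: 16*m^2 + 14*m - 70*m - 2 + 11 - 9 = 16*m^2 - 56*m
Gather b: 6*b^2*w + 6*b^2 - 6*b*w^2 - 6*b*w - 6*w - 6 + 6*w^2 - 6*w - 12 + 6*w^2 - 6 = b^2*(6*w + 6) + b*(-6*w^2 - 6*w) + 12*w^2 - 12*w - 24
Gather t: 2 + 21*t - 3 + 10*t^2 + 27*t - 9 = 10*t^2 + 48*t - 10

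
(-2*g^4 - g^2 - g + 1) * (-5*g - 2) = 10*g^5 + 4*g^4 + 5*g^3 + 7*g^2 - 3*g - 2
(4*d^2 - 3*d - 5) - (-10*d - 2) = 4*d^2 + 7*d - 3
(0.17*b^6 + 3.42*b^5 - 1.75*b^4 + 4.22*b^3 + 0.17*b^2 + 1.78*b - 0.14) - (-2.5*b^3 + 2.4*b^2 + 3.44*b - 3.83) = 0.17*b^6 + 3.42*b^5 - 1.75*b^4 + 6.72*b^3 - 2.23*b^2 - 1.66*b + 3.69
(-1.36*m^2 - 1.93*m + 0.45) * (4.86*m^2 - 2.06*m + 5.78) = -6.6096*m^4 - 6.5782*m^3 - 1.698*m^2 - 12.0824*m + 2.601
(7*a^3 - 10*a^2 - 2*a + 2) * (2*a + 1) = 14*a^4 - 13*a^3 - 14*a^2 + 2*a + 2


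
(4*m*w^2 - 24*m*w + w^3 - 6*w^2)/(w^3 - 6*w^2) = (4*m + w)/w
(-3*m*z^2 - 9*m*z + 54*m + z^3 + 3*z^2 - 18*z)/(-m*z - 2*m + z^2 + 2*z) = (3*m*z^2 + 9*m*z - 54*m - z^3 - 3*z^2 + 18*z)/(m*z + 2*m - z^2 - 2*z)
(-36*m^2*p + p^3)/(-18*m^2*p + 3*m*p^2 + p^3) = (-6*m + p)/(-3*m + p)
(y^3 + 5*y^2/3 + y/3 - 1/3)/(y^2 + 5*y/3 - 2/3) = (y^2 + 2*y + 1)/(y + 2)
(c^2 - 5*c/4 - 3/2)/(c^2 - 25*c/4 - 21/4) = (c - 2)/(c - 7)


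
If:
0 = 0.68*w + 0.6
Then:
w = -0.88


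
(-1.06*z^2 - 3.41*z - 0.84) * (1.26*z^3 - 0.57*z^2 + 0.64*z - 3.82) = -1.3356*z^5 - 3.6924*z^4 + 0.2069*z^3 + 2.3456*z^2 + 12.4886*z + 3.2088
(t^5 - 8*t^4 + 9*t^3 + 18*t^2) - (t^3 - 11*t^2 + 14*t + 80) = t^5 - 8*t^4 + 8*t^3 + 29*t^2 - 14*t - 80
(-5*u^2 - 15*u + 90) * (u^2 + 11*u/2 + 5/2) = -5*u^4 - 85*u^3/2 - 5*u^2 + 915*u/2 + 225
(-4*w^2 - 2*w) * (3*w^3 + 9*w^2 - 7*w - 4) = -12*w^5 - 42*w^4 + 10*w^3 + 30*w^2 + 8*w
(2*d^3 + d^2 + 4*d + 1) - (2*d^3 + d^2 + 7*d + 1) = -3*d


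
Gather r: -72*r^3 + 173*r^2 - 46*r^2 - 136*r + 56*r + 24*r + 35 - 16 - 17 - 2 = -72*r^3 + 127*r^2 - 56*r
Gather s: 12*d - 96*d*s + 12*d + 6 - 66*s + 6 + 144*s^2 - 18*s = 24*d + 144*s^2 + s*(-96*d - 84) + 12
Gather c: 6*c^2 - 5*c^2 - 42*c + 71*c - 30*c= c^2 - c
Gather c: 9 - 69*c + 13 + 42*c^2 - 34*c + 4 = 42*c^2 - 103*c + 26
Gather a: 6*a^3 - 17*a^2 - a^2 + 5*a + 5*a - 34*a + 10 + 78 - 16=6*a^3 - 18*a^2 - 24*a + 72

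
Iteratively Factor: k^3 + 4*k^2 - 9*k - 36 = (k + 4)*(k^2 - 9) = (k - 3)*(k + 4)*(k + 3)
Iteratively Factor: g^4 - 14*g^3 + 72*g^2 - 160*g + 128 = (g - 4)*(g^3 - 10*g^2 + 32*g - 32) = (g - 4)*(g - 2)*(g^2 - 8*g + 16) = (g - 4)^2*(g - 2)*(g - 4)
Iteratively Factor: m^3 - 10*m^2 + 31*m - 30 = (m - 3)*(m^2 - 7*m + 10) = (m - 5)*(m - 3)*(m - 2)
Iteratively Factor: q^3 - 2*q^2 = (q)*(q^2 - 2*q) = q*(q - 2)*(q)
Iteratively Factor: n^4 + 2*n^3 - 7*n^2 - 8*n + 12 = (n + 3)*(n^3 - n^2 - 4*n + 4) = (n - 2)*(n + 3)*(n^2 + n - 2) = (n - 2)*(n - 1)*(n + 3)*(n + 2)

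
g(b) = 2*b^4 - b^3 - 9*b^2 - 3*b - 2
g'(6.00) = 1509.00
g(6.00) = 2032.00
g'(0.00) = -3.00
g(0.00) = -2.00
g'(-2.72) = -137.22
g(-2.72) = 69.17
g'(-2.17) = -59.81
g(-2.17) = 16.70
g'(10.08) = 7704.28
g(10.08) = 18676.83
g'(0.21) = -6.84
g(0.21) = -3.03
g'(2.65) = 77.11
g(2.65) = 6.87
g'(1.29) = -14.04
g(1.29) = -17.46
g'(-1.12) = 2.16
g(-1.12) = -5.38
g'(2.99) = 130.21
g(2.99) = 41.69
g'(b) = 8*b^3 - 3*b^2 - 18*b - 3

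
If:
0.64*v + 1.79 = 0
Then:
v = -2.80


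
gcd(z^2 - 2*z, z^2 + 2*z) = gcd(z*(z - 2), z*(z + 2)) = z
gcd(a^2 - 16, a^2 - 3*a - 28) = a + 4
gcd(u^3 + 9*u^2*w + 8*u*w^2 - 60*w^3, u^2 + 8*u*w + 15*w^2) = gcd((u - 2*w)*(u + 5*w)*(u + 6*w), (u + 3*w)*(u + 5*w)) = u + 5*w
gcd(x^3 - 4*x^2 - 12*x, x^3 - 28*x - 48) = x^2 - 4*x - 12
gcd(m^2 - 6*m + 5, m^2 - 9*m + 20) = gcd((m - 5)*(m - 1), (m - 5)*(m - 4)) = m - 5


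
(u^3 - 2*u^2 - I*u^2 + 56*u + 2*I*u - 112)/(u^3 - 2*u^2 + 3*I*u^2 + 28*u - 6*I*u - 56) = (u - 8*I)/(u - 4*I)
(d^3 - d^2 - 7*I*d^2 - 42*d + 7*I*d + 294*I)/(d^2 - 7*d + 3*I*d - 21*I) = (d^2 + d*(6 - 7*I) - 42*I)/(d + 3*I)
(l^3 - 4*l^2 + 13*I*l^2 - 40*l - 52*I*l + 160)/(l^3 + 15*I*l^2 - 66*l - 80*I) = (l - 4)/(l + 2*I)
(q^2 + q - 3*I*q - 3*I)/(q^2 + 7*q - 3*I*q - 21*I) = (q + 1)/(q + 7)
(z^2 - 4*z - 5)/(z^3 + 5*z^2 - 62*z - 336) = (z^2 - 4*z - 5)/(z^3 + 5*z^2 - 62*z - 336)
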